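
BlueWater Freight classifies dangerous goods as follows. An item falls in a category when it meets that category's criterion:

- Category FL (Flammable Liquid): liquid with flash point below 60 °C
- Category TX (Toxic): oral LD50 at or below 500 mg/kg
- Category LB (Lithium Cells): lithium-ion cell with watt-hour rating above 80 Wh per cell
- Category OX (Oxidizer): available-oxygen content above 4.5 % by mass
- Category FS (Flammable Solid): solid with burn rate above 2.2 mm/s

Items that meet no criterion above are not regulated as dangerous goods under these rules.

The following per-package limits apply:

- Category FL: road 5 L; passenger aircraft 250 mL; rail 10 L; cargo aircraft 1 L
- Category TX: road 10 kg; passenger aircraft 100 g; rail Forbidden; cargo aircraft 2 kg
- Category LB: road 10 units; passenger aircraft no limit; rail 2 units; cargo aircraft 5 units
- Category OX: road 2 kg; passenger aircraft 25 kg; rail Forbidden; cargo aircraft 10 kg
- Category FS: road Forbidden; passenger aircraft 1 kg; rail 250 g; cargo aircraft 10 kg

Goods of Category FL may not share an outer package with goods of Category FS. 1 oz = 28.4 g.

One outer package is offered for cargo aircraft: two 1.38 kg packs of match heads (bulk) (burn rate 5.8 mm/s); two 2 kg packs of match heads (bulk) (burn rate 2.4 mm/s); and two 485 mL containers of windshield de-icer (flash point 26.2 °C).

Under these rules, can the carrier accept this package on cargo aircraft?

The match heads (bulk) have burn rate 5.8 mm/s, which is > 2.2 mm/s, so they are Category FS (Flammable Solid).
Burn rate 2.4 mm/s meets the Category FS criterion (Flammable Solid), so the match heads (bulk) are Category FS.
Windshield de-icer: flash point 26.2 °C < 60 °C → Category FL (Flammable Liquid).
Category FL quantity: two 485 mL containers = 970 mL.
970 mL ≤ 1 L (cargo aircraft limit, Category FL) — within limit.
Total Category FS: (two 1.38 kg packs = 2.76 kg) + (two 2 kg packs = 4 kg) = 6.76 kg.
6.76 kg ≤ 10 kg (cargo aircraft limit, Category FS) — within limit.
Category FL and Category FS may not share an outer package.

No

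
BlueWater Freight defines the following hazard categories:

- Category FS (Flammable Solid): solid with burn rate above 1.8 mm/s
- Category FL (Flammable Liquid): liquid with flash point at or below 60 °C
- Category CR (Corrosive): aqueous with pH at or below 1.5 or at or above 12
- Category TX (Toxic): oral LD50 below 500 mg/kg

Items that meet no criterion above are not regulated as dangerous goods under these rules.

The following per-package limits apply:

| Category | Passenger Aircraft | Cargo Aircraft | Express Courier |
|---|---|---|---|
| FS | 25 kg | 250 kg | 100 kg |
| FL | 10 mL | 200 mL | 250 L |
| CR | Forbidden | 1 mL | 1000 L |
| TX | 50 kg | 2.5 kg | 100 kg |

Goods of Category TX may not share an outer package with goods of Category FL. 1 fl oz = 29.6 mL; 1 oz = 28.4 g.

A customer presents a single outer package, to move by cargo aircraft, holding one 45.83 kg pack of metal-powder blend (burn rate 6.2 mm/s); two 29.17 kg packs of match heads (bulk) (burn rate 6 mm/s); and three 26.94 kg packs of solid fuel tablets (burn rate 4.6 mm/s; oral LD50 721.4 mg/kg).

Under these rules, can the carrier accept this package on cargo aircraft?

Yes

Metal-powder blend: burn rate 6.2 mm/s > 1.8 mm/s → Category FS (Flammable Solid).
Match heads (bulk): burn rate 6 mm/s > 1.8 mm/s → Category FS (Flammable Solid).
Burn rate 4.6 mm/s meets the Category FS criterion (Flammable Solid), so the solid fuel tablets are Category FS.
Total Category FS: 45.83 kg + (two 29.17 kg packs = 58.34 kg) + (three 26.94 kg packs = 80.82 kg) = 184.99 kg.
That is within the Category FS cargo aircraft limit of 250 kg.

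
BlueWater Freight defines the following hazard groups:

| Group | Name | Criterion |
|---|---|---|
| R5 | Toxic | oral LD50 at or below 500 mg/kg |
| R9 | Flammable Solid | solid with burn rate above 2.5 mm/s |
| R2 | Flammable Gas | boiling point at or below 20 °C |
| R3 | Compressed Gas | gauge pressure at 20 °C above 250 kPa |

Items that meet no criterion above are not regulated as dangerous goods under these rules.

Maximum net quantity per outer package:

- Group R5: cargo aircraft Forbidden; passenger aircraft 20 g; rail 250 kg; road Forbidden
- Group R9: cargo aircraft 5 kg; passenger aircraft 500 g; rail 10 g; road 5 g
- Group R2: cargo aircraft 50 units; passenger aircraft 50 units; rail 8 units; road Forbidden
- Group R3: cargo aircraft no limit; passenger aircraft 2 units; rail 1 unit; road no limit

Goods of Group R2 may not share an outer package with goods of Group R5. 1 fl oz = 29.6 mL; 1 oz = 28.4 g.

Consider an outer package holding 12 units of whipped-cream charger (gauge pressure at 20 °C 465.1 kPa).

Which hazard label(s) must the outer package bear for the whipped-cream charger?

Gauge pressure at 20 °C 465.1 kPa meets the Group R3 criterion (Compressed Gas), so the whipped-cream charger is Group R3.
Only the Group R3 label is required.

Group R3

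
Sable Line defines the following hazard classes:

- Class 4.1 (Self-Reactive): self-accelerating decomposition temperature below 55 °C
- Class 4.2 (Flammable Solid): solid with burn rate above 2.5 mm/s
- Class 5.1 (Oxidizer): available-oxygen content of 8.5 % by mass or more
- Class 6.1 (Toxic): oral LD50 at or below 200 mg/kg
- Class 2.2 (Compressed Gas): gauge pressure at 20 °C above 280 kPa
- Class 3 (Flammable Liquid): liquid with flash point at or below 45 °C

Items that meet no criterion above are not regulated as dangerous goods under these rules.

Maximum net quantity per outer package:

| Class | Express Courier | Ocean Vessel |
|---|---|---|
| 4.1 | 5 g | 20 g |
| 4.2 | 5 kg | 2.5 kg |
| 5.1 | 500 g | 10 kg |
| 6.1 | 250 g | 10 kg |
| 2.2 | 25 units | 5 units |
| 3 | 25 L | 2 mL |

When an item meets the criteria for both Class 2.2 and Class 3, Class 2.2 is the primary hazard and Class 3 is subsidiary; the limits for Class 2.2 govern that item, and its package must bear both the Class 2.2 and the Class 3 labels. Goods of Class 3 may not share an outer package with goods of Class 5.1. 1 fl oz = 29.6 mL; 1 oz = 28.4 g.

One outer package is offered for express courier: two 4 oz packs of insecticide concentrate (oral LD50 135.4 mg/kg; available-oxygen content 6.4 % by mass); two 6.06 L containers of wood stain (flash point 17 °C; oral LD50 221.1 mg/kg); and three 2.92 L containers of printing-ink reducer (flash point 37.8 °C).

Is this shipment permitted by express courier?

Yes

The insecticide concentrate has oral LD50 135.4 mg/kg, which is ≤ 200 mg/kg, so it is Class 6.1 (Toxic).
The wood stain has flash point 17 °C, which is ≤ 45 °C, so it is Class 3 (Flammable Liquid).
With flash point 37.8 °C (≤ 45 °C), the printing-ink reducer falls in Class 3.
Total Class 3: (two 6.06 L containers = 12.12 L) + (three 2.92 L containers = 8.76 L) = 20.88 L.
That is within the Class 3 express courier limit of 25 L.
Class 6.1 quantity: two 4 oz packs = 227.2 g.
227.2 g ≤ 250 g (express courier limit, Class 6.1) — within limit.
The segregation rule (Class 3 with Class 5.1) does not apply to Class 3 with Class 6.1.
Every hazard class is within its express courier limit and no segregation rule is violated.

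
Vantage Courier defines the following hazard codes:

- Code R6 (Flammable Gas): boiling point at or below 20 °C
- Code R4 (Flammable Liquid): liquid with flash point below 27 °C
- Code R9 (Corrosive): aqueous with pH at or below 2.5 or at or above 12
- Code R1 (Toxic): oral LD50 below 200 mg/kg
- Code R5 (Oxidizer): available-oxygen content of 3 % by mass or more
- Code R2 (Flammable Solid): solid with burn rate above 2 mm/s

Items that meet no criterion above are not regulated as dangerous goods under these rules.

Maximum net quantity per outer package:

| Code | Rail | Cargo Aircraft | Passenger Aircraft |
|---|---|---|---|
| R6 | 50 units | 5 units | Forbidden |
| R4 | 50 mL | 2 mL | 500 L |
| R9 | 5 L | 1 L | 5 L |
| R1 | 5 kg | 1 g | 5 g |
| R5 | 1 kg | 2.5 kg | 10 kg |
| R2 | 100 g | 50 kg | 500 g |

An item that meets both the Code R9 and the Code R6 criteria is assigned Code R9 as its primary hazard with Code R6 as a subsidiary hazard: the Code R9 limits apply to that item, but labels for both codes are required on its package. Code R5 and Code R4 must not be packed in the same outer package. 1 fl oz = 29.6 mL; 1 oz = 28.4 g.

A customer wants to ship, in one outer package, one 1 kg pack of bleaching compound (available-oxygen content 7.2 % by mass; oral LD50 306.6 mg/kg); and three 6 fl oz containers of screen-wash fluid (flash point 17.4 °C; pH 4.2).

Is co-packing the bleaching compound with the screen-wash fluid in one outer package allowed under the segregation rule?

No

Available-oxygen content 7.2 % by mass meets the Code R5 criterion (Oxidizer), so the bleaching compound is Code R5.
The screen-wash fluid has flash point 17.4 °C, which is < 27 °C, so it is Code R4 (Flammable Liquid).
Code R5 and Code R4 may not share an outer package.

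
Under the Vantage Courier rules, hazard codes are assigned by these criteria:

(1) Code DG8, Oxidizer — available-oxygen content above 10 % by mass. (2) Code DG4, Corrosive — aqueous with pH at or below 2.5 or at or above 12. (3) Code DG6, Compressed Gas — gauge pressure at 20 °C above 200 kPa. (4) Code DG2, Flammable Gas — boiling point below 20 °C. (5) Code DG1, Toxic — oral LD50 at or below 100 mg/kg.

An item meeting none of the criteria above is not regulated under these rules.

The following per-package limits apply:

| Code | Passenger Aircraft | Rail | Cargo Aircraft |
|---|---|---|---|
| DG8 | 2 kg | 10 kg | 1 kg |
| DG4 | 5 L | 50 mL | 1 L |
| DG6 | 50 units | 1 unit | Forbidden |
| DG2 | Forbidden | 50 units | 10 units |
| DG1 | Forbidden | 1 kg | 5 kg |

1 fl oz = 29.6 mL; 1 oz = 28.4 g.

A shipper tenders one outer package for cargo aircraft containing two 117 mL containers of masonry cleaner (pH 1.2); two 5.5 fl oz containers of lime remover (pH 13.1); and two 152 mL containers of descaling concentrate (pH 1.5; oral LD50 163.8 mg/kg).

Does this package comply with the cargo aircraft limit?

Masonry cleaner: pH 1.2 ≤ 2.5 → Code DG4 (Corrosive).
The lime remover has pH 13.1, which is ≥ 12, so it is Code DG4 (Corrosive).
With pH 1.5 (≤ 2.5), the descaling concentrate falls in Code DG4.
Code DG4 net quantity: (two 117 mL containers = 234 mL) + (two 5.5 fl oz containers = 325.6 mL) + (two 152 mL containers = 304 mL) = 863.6 mL.
863.6 mL ≤ 1 L (cargo aircraft limit, Code DG4) — within limit.

Yes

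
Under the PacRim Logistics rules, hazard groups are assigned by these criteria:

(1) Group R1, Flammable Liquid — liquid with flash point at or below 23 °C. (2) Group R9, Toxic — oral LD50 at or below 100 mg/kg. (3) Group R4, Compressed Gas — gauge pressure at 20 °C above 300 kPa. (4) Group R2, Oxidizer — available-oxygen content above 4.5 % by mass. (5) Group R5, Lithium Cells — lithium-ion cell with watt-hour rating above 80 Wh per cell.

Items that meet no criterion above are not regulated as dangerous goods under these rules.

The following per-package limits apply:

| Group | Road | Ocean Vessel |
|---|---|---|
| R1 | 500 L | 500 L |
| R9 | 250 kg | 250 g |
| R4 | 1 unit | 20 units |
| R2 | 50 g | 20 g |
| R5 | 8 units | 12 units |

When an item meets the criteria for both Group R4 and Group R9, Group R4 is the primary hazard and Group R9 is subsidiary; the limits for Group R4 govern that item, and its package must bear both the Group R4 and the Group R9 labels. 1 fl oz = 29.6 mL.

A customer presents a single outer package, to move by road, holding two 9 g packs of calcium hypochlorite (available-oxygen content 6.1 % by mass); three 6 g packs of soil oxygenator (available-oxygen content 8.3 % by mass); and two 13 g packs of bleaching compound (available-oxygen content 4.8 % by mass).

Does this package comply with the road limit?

Calcium hypochlorite: available-oxygen content 6.1 % by mass > 4.5 % by mass → Group R2 (Oxidizer).
With available-oxygen content 8.3 % by mass (> 4.5 % by mass), the soil oxygenator falls in Group R2.
The bleaching compound has available-oxygen content 4.8 % by mass, which is > 4.5 % by mass, so it is Group R2 (Oxidizer).
Group R2 net quantity: (two 9 g packs = 18 g) + (three 6 g packs = 18 g) + (two 13 g packs = 26 g) = 62 g.
62 g exceeds the road limit of 50 g for Group R2.

No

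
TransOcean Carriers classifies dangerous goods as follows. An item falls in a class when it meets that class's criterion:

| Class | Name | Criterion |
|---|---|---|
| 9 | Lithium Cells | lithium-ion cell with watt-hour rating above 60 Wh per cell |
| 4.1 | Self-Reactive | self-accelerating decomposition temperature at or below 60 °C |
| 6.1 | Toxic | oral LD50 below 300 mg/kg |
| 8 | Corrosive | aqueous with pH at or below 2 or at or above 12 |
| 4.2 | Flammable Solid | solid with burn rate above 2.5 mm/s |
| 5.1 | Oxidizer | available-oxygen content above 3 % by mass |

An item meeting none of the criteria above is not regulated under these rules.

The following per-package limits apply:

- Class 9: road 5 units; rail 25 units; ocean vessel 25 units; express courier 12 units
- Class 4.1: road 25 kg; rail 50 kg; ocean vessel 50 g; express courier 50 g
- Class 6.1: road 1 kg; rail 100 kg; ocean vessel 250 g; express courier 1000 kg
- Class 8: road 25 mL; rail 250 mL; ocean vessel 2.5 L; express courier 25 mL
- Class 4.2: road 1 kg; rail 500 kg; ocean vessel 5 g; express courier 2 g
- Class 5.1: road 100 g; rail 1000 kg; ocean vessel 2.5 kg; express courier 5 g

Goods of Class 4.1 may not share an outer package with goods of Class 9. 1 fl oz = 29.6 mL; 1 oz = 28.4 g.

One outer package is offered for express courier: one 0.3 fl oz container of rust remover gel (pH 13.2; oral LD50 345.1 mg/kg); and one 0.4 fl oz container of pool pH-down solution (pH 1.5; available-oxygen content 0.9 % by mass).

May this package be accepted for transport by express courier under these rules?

With pH 13.2 (≥ 12), the rust remover gel falls in Class 8.
Pool pH-down solution: pH 1.5 ≤ 2 → Class 8 (Corrosive).
Class 8 net quantity: (one 0.3 fl oz container = 8.88 mL) + (one 0.4 fl oz container = 11.84 mL) = 20.72 mL.
That is within the Class 8 express courier limit of 25 mL.

Yes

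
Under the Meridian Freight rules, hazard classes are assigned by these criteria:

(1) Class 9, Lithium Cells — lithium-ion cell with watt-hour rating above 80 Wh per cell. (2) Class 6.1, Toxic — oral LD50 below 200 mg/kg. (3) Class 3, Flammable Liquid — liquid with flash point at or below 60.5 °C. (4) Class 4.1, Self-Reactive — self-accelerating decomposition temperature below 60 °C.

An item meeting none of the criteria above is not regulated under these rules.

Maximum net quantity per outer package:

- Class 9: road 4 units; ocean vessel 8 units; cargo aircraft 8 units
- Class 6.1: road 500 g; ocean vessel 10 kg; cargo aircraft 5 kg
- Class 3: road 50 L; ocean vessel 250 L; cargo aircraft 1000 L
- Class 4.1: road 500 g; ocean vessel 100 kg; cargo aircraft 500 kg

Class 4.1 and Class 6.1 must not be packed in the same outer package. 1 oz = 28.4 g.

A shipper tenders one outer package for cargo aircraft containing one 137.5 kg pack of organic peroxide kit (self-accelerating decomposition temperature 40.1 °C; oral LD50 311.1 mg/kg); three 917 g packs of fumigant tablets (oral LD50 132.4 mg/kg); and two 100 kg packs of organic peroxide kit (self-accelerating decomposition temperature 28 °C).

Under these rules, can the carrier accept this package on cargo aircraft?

No

Organic peroxide kit: self-accelerating decomposition temperature 40.1 °C < 60 °C → Class 4.1 (Self-Reactive).
Oral LD50 132.4 mg/kg meets the Class 6.1 criterion (Toxic), so the fumigant tablets are Class 6.1.
Organic peroxide kit: self-accelerating decomposition temperature 28 °C < 60 °C → Class 4.1 (Self-Reactive).
Total Class 4.1: 137.5 kg + (two 100 kg packs = 200 kg) = 337.5 kg.
That is within the Class 4.1 cargo aircraft limit of 500 kg.
Class 6.1 quantity: three 917 g packs = 2.751 kg.
2.751 kg is within the cargo aircraft limit of 5 kg for Class 6.1.
Class 4.1 and Class 6.1 may not share an outer package.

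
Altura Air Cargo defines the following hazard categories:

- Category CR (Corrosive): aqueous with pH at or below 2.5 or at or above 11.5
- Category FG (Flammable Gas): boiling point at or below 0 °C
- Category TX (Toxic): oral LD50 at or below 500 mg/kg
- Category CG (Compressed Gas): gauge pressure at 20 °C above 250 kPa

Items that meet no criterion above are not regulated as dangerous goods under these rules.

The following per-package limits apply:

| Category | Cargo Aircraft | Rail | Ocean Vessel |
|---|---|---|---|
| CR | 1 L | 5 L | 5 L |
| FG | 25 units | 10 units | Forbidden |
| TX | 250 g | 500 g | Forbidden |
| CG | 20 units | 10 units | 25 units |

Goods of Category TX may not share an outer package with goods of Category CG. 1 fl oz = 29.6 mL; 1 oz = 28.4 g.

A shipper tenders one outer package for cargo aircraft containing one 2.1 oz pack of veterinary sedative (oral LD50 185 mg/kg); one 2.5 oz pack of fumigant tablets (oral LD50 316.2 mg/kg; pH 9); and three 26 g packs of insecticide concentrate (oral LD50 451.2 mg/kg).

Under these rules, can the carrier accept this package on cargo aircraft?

Yes

With oral LD50 185 mg/kg (≤ 500 mg/kg), the veterinary sedative falls in Category TX.
Oral LD50 316.2 mg/kg meets the Category TX criterion (Toxic), so the fumigant tablets are Category TX.
With oral LD50 451.2 mg/kg (≤ 500 mg/kg), the insecticide concentrate falls in Category TX.
Category TX net quantity: (one 2.1 oz pack = 59.64 g) + (one 2.5 oz pack = 71 g) + (three 26 g packs = 78 g) = 208.64 g.
That is within the Category TX cargo aircraft limit of 250 g.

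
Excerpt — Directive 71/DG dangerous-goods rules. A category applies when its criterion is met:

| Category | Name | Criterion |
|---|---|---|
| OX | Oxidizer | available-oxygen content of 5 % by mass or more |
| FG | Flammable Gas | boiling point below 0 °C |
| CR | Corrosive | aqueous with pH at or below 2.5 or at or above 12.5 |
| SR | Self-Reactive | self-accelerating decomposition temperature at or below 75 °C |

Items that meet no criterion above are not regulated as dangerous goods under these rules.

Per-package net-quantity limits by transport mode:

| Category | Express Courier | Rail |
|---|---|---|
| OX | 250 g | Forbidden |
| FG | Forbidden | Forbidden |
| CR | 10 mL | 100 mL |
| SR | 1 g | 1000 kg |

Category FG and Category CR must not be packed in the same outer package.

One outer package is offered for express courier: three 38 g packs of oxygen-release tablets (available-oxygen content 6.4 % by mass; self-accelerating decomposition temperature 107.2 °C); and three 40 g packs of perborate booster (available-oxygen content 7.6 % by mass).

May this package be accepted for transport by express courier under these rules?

Available-oxygen content 6.4 % by mass meets the Category OX criterion (Oxidizer), so the oxygen-release tablets are Category OX.
Available-oxygen content 7.6 % by mass meets the Category OX criterion (Oxidizer), so the perborate booster is Category OX.
Total Category OX: (three 38 g packs = 114 g) + (three 40 g packs = 120 g) = 234 g.
234 g is within the express courier limit of 250 g for Category OX.

Yes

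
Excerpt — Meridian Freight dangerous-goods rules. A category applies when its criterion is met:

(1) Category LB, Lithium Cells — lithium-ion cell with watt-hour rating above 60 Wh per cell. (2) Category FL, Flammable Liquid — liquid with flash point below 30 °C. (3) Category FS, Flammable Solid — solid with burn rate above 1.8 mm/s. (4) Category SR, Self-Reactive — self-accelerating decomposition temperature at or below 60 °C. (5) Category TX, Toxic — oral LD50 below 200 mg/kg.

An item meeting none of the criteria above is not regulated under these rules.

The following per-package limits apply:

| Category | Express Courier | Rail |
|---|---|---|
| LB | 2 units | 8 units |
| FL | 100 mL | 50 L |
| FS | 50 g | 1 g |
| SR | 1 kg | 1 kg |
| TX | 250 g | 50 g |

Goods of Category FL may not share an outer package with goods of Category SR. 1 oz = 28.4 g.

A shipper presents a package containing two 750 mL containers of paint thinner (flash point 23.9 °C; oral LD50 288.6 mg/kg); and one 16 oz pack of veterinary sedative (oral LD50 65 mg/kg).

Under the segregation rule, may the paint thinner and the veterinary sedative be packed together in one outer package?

Yes

With flash point 23.9 °C (< 30 °C), the paint thinner falls in Category FL.
Veterinary sedative: oral LD50 65 mg/kg < 200 mg/kg → Category TX (Toxic).
No segregation rule bars Category FL with Category TX.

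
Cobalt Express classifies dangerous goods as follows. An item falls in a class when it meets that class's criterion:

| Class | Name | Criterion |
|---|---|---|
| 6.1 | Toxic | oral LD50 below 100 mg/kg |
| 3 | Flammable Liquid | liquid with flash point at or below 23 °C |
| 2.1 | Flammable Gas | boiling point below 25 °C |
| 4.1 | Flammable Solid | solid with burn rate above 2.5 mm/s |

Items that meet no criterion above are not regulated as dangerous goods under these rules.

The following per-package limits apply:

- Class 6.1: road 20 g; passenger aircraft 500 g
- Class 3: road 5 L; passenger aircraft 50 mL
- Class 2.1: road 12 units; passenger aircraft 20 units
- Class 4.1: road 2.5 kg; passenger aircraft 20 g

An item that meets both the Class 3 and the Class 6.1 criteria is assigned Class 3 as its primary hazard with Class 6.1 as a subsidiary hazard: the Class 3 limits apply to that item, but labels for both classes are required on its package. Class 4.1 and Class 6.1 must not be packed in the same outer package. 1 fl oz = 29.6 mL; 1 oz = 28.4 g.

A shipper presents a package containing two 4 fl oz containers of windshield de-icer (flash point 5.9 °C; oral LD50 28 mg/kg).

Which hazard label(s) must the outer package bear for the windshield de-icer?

Class 3 and 6.1

Windshield de-icer: flash point 5.9 °C ≤ 23 °C → Class 3 (Flammable Liquid).
The windshield de-icer has oral LD50 28 mg/kg, which is < 100 mg/kg, so it is Class 6.1 (Toxic).
By the precedence rule Class 3 is primary and Class 6.1 is subsidiary, and that rule requires both labels on the package.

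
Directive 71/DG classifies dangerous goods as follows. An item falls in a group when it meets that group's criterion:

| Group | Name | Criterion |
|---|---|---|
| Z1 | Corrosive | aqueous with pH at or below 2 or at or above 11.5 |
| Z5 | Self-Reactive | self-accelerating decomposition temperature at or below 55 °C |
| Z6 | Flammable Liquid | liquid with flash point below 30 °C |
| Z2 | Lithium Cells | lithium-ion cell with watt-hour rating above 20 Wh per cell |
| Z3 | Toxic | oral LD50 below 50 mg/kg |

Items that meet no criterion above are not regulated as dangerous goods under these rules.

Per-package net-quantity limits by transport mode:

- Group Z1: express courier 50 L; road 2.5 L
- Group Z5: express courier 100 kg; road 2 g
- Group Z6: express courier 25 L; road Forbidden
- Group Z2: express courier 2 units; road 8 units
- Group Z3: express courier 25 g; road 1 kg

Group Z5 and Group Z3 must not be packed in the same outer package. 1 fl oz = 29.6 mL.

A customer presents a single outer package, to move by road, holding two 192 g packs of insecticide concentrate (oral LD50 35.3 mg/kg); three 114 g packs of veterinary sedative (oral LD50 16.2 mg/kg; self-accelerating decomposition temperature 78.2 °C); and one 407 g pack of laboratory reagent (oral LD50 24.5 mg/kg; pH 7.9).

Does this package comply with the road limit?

Insecticide concentrate: oral LD50 35.3 mg/kg < 50 mg/kg → Group Z3 (Toxic).
Veterinary sedative: oral LD50 16.2 mg/kg < 50 mg/kg → Group Z3 (Toxic).
The laboratory reagent has oral LD50 24.5 mg/kg, which is < 50 mg/kg, so it is Group Z3 (Toxic).
Group Z3 net quantity: (two 192 g packs = 384 g) + (three 114 g packs = 342 g) + 407 g = 1.133 kg.
1.133 kg > 1 kg (road limit, Group Z3) — over the limit.

No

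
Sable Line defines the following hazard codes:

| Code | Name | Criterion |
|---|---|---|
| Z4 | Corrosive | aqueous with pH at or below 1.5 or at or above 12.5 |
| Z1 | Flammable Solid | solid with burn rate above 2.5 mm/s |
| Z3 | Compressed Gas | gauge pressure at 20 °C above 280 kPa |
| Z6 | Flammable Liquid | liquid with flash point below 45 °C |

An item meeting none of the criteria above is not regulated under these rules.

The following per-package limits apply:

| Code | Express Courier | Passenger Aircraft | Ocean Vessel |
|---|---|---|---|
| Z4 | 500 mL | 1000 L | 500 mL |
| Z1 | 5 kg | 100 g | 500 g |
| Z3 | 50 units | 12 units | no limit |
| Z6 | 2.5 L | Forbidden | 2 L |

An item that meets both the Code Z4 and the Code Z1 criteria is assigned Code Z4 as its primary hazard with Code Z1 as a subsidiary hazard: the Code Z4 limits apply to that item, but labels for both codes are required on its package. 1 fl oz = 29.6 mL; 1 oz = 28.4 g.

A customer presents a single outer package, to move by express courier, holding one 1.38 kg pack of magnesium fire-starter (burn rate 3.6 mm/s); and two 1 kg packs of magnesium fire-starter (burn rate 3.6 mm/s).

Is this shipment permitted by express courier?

Magnesium fire-starter: burn rate 3.6 mm/s > 2.5 mm/s → Code Z1 (Flammable Solid).
With burn rate 3.6 mm/s (> 2.5 mm/s), the magnesium fire-starter falls in Code Z1.
Total Code Z1: 1.38 kg + (two 1 kg packs = 2 kg) = 3.38 kg.
That is within the Code Z1 express courier limit of 5 kg.

Yes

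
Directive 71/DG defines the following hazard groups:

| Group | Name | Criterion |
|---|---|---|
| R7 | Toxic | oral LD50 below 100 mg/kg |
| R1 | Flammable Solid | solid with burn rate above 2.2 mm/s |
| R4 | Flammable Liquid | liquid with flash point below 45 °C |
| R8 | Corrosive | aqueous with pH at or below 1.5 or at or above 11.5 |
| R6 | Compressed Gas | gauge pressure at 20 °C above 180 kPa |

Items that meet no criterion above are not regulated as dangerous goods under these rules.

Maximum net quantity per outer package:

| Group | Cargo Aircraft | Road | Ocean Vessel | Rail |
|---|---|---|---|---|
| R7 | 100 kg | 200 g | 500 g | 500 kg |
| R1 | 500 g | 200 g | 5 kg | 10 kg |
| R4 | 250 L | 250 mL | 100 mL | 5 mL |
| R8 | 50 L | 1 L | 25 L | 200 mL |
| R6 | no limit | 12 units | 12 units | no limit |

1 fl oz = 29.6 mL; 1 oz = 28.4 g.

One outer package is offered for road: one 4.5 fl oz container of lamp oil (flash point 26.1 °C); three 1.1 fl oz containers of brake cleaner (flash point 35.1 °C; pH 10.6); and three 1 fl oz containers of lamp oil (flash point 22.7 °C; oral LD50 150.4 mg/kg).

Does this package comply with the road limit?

Flash point 26.1 °C meets the Group R4 criterion (Flammable Liquid), so the lamp oil is Group R4.
With flash point 35.1 °C (< 45 °C), the brake cleaner falls in Group R4.
The lamp oil has flash point 22.7 °C, which is < 45 °C, so it is Group R4 (Flammable Liquid).
Total Group R4: (one 4.5 fl oz container = 133.2 mL) + (three 1.1 fl oz containers = 97.68 mL) + (three 1 fl oz containers = 88.8 mL) = 319.68 mL.
That exceeds the Group R4 road limit of 250 mL.

No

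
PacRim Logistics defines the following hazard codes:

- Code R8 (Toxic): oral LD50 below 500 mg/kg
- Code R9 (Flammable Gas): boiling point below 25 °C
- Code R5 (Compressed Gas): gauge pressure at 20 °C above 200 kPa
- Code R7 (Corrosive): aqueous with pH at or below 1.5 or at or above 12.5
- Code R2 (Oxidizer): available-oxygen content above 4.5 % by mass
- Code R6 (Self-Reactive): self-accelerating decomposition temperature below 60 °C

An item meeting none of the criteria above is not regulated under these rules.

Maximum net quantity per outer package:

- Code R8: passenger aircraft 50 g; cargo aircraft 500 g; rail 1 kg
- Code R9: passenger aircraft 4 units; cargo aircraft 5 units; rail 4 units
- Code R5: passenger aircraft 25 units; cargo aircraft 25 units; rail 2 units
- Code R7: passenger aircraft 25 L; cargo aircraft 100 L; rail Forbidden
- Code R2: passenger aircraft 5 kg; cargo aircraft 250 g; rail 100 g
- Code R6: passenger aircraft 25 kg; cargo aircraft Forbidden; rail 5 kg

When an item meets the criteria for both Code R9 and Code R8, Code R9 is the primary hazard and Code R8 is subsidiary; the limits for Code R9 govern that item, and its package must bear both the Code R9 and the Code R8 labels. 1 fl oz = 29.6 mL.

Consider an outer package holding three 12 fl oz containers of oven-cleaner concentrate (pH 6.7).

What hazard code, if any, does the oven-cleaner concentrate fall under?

Not regulated

pH 6.7 is between 1.5 and 12.5, so Code R7 does not apply.
No criterion is met, so the item is not regulated.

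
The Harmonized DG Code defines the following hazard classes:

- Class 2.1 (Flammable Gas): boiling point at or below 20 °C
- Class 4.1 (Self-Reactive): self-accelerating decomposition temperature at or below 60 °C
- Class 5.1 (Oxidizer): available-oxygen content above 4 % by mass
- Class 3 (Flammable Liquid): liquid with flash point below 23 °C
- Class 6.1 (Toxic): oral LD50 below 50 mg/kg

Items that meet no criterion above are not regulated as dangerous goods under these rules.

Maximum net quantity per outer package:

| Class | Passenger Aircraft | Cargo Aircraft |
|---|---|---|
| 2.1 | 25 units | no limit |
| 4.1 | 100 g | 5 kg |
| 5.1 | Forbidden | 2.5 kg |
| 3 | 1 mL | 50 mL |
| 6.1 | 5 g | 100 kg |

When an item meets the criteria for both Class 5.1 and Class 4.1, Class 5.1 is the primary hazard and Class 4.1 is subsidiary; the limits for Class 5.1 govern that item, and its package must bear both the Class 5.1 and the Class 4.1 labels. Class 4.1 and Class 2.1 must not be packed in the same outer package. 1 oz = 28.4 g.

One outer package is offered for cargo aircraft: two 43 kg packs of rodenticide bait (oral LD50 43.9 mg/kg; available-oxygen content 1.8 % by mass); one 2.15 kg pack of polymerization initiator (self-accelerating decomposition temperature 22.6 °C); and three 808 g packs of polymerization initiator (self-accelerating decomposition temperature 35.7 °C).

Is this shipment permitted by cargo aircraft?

Yes

Rodenticide bait: oral LD50 43.9 mg/kg < 50 mg/kg → Class 6.1 (Toxic).
The polymerization initiator has self-accelerating decomposition temperature 22.6 °C, which is ≤ 60 °C, so it is Class 4.1 (Self-Reactive).
Self-accelerating decomposition temperature 35.7 °C meets the Class 4.1 criterion (Self-Reactive), so the polymerization initiator is Class 4.1.
Class 4.1 net quantity: 2.15 kg + (three 808 g packs = 2.424 kg) = 4.574 kg.
That is within the Class 4.1 cargo aircraft limit of 5 kg.
Class 6.1 quantity: two 43 kg packs = 86 kg.
86 kg ≤ 100 kg (cargo aircraft limit, Class 6.1) — within limit.
The segregation rule (Class 4.1 with Class 2.1) does not apply to Class 4.1 with Class 6.1.
Every hazard class is within its cargo aircraft limit and no segregation rule is violated.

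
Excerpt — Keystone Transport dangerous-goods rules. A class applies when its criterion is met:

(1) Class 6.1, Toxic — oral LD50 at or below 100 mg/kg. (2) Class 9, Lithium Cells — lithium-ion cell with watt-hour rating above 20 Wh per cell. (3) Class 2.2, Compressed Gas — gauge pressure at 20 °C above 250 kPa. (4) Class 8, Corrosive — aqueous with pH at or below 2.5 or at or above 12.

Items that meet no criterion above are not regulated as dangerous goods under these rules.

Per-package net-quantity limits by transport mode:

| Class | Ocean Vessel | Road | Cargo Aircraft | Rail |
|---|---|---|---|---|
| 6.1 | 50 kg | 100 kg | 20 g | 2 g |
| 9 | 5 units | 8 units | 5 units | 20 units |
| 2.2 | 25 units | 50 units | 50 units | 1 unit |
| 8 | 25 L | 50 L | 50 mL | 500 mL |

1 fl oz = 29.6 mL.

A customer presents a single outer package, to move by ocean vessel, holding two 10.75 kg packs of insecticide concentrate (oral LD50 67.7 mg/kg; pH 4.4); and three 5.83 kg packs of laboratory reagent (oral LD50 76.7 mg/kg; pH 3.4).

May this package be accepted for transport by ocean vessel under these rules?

Insecticide concentrate: oral LD50 67.7 mg/kg ≤ 100 mg/kg → Class 6.1 (Toxic).
With oral LD50 76.7 mg/kg (≤ 100 mg/kg), the laboratory reagent falls in Class 6.1.
Total Class 6.1: (two 10.75 kg packs = 21.5 kg) + (three 5.83 kg packs = 17.49 kg) = 38.99 kg.
That is within the Class 6.1 ocean vessel limit of 50 kg.

Yes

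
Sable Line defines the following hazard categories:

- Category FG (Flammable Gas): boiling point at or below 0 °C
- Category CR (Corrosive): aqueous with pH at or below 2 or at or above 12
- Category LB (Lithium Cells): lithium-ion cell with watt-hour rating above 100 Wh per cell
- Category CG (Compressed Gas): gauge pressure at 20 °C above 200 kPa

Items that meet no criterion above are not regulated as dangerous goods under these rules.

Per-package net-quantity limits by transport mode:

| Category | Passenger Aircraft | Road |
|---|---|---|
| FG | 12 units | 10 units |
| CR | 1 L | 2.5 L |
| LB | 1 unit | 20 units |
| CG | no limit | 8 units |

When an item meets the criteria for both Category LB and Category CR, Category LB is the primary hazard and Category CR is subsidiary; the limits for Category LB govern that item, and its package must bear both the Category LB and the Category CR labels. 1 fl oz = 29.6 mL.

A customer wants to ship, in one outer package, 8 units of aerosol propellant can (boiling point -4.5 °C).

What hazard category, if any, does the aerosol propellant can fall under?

Boiling point -4.5 °C meets the Category FG criterion (Flammable Gas), so the aerosol propellant can is Category FG.

Category FG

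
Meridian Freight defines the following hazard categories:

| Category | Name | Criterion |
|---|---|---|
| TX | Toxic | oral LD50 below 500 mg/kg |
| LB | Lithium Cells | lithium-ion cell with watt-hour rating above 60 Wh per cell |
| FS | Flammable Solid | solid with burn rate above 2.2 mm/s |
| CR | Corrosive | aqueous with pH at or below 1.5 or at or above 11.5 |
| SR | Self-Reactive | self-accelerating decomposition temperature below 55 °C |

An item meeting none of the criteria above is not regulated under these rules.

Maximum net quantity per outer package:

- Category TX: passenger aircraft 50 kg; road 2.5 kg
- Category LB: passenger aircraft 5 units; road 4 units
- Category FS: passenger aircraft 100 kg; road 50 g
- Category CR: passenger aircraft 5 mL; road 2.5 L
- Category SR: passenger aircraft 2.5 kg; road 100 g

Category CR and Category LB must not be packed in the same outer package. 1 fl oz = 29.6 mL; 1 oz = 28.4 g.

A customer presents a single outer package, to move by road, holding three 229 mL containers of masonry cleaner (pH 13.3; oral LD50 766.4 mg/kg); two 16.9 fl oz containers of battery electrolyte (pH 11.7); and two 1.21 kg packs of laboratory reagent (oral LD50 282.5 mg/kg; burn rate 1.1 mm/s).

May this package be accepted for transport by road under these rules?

Yes

The masonry cleaner has pH 13.3, which is ≥ 11.5, so it is Category CR (Corrosive).
pH 11.7 meets the Category CR criterion (Corrosive), so the battery electrolyte is Category CR.
Laboratory reagent: oral LD50 282.5 mg/kg < 500 mg/kg → Category TX (Toxic).
Category CR net quantity: (three 229 mL containers = 687 mL) + (two 16.9 fl oz containers = 1000.48 mL) = 1687.48 mL.
1687.48 mL ≤ 2.5 L (road limit, Category CR) — within limit.
Category TX quantity: two 1.21 kg packs = 2.42 kg.
2.42 kg is within the road limit of 2.5 kg for Category TX.
The segregation rule (Category CR with Category LB) does not apply to Category CR with Category TX.
Every hazard category is within its road limit and no segregation rule is violated.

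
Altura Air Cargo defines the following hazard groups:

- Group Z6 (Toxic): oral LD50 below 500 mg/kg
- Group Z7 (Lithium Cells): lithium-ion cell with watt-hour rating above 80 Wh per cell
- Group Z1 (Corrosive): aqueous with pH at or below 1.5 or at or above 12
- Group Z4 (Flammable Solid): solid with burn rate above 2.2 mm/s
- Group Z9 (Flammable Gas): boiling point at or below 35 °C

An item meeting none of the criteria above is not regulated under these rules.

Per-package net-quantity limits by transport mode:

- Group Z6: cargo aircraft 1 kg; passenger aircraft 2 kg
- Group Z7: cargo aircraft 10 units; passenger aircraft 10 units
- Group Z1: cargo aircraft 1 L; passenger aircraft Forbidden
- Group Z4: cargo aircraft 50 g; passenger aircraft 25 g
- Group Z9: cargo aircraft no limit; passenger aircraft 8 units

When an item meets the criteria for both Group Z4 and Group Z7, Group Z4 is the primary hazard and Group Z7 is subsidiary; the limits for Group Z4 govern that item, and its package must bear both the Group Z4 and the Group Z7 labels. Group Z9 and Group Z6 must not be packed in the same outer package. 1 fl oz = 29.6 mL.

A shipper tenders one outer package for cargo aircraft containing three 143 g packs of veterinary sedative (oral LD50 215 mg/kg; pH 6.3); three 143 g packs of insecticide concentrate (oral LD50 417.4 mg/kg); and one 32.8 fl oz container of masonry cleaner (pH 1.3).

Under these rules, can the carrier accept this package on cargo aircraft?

Yes

Veterinary sedative: oral LD50 215 mg/kg < 500 mg/kg → Group Z6 (Toxic).
Oral LD50 417.4 mg/kg meets the Group Z6 criterion (Toxic), so the insecticide concentrate is Group Z6.
Masonry cleaner: pH 1.3 ≤ 1.5 → Group Z1 (Corrosive).
Total Group Z6: (three 143 g packs = 429 g) + (three 143 g packs = 429 g) = 858 g.
858 g ≤ 1 kg (cargo aircraft limit, Group Z6) — within limit.
Group Z1 quantity: one 32.8 fl oz container = 970.88 mL.
970.88 mL ≤ 1 L (cargo aircraft limit, Group Z1) — within limit.
The segregation rule (Group Z9 with Group Z6) does not apply to Group Z6 with Group Z1.
Every hazard group is within its cargo aircraft limit and no segregation rule is violated.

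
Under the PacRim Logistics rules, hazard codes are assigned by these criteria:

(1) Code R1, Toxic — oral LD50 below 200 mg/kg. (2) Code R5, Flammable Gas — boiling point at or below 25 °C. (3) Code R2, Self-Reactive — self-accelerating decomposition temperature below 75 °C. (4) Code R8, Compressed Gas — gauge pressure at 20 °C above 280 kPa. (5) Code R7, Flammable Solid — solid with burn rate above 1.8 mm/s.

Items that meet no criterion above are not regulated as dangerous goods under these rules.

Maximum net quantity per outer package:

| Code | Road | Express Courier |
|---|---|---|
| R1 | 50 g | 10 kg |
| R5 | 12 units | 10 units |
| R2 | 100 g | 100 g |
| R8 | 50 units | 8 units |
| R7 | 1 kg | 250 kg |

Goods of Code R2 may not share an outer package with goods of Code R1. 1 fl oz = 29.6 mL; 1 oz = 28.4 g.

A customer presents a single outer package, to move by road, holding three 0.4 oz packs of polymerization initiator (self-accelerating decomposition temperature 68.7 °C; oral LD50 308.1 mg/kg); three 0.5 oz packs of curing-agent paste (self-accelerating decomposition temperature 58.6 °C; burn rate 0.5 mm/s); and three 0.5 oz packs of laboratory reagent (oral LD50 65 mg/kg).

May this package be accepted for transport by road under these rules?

No

With self-accelerating decomposition temperature 68.7 °C (< 75 °C), the polymerization initiator falls in Code R2.
Curing-agent paste: self-accelerating decomposition temperature 58.6 °C < 75 °C → Code R2 (Self-Reactive).
Laboratory reagent: oral LD50 65 mg/kg < 200 mg/kg → Code R1 (Toxic).
Code R2 net quantity: (three 0.4 oz packs = 34.08 g) + (three 0.5 oz packs = 42.6 g) = 76.68 g.
76.68 g is within the road limit of 100 g for Code R2.
Code R1 quantity: three 0.5 oz packs = 42.6 g.
42.6 g is within the road limit of 50 g for Code R1.
Code R2 and Code R1 may not share an outer package.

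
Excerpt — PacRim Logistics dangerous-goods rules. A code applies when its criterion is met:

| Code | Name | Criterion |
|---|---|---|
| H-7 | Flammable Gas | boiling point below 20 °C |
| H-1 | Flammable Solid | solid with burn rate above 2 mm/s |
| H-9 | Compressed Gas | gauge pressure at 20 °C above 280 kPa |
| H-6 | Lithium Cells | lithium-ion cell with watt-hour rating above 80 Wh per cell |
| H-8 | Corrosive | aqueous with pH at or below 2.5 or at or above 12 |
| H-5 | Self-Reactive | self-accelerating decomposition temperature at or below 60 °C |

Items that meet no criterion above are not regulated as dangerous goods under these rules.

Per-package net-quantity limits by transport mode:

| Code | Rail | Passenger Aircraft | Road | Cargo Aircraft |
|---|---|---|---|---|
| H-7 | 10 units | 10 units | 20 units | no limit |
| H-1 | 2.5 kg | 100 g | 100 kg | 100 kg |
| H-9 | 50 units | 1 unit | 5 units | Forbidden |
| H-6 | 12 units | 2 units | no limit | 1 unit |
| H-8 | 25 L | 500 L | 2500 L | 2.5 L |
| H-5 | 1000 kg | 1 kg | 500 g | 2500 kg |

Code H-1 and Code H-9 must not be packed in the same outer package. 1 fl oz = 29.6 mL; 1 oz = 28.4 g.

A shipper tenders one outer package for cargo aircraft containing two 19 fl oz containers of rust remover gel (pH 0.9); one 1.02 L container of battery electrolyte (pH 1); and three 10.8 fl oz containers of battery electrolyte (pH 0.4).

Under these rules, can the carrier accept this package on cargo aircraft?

No

With pH 0.9 (≤ 2.5), the rust remover gel falls in Code H-8.
Battery electrolyte: pH 1 ≤ 2.5 → Code H-8 (Corrosive).
The battery electrolyte has pH 0.4, which is ≤ 2.5, so it is Code H-8 (Corrosive).
Total Code H-8: (two 19 fl oz containers = 1124.8 mL) + 1.02 L + (three 10.8 fl oz containers = 959.04 mL) = 3103.84 mL.
That exceeds the Code H-8 cargo aircraft limit of 2.5 L.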